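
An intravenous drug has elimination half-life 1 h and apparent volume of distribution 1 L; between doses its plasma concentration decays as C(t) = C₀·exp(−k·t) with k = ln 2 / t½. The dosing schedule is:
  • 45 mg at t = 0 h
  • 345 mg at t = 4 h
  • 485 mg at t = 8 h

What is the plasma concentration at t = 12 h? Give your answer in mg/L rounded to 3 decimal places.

31.671 mg/L

k = ln 2 / 1 = 0.69315 per h
Dose 1 (45 mg at t=0 h): 45·exp(−0.69315·12) = 0.011 mg/L
Dose 2 (345 mg at t=4 h): 345·exp(−0.69315·8) = 1.348 mg/L
Dose 3 (485 mg at t=8 h): 485·exp(−0.69315·4) = 30.312 mg/L
C(12) = 0.011 + 1.348 + 30.312 = 31.671 mg/L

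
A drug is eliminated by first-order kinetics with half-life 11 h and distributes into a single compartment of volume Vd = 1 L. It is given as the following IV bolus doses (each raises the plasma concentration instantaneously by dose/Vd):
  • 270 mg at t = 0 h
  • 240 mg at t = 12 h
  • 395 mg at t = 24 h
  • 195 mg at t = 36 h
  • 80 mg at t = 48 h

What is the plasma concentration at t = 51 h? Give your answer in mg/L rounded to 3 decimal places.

245.471 mg/L

k = ln 2 / 11 = 0.06301 per h
Dose 1 (270 mg at t=0 h): 270·exp(−0.06301·51) = 10.856 mg/L
Dose 2 (240 mg at t=12 h): 240·exp(−0.06301·39) = 20.555 mg/L
Dose 3 (395 mg at t=24 h): 395·exp(−0.06301·27) = 72.062 mg/L
Dose 4 (195 mg at t=36 h): 195·exp(−0.06301·15) = 75.777 mg/L
Dose 5 (80 mg at t=48 h): 80·exp(−0.06301·3) = 66.220 mg/L
C(51) = 10.856 + 20.555 + 72.062 + 75.777 + 66.220 = 245.471 mg/L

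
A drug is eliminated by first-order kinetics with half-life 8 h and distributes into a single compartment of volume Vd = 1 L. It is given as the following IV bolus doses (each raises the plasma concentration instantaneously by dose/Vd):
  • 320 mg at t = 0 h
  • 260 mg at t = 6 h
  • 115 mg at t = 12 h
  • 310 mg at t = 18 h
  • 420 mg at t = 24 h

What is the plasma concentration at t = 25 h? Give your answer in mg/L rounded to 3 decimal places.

k = ln 2 / 8 = 0.08664 per h
Dose 1 (320 mg at t=0 h): 320·exp(−0.08664·25) = 36.680 mg/L
Dose 2 (260 mg at t=6 h): 260·exp(−0.08664·19) = 50.122 mg/L
Dose 3 (115 mg at t=12 h): 115·exp(−0.08664·13) = 37.284 mg/L
Dose 4 (310 mg at t=18 h): 310·exp(−0.08664·7) = 169.029 mg/L
Dose 5 (420 mg at t=24 h): 420·exp(−0.08664·1) = 385.142 mg/L
C(25) = 36.680 + 50.122 + 37.284 + 169.029 + 385.142 = 678.257 mg/L

678.257 mg/L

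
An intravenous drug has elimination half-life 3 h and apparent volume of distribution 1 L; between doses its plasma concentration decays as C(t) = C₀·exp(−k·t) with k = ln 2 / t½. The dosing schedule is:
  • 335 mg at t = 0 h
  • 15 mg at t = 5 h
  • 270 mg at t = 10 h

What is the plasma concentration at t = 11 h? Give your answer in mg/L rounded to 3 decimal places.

k = ln 2 / 3 = 0.23105 per h
Dose 1 (335 mg at t=0 h): 335·exp(−0.23105·11) = 26.380 mg/L
Dose 2 (15 mg at t=5 h): 15·exp(−0.23105·6) = 3.750 mg/L
Dose 3 (270 mg at t=10 h): 270·exp(−0.23105·1) = 214.299 mg/L
C(11) = 26.380 + 3.750 + 214.299 = 244.429 mg/L

244.429 mg/L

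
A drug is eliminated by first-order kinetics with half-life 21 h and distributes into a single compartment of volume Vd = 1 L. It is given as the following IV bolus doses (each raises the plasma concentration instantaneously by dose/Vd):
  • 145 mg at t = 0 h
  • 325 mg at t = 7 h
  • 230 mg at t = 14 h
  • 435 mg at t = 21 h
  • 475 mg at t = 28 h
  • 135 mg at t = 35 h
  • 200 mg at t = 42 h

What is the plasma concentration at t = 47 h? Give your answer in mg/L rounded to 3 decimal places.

k = ln 2 / 21 = 0.03301 per h
Dose 1 (145 mg at t=0 h): 145·exp(−0.03301·47) = 30.735 mg/L
Dose 2 (325 mg at t=7 h): 325·exp(−0.03301·40) = 86.795 mg/L
Dose 3 (230 mg at t=14 h): 230·exp(−0.03301·33) = 77.389 mg/L
Dose 4 (435 mg at t=21 h): 435·exp(−0.03301·26) = 184.410 mg/L
Dose 5 (475 mg at t=28 h): 475·exp(−0.03301·19) = 253.707 mg/L
Dose 6 (135 mg at t=35 h): 135·exp(−0.03301·12) = 90.848 mg/L
Dose 7 (200 mg at t=42 h): 200·exp(−0.03301·5) = 169.573 mg/L
C(47) = 30.735 + 86.795 + 77.389 + 184.410 + 253.707 + 90.848 + 169.573 = 893.458 mg/L

893.458 mg/L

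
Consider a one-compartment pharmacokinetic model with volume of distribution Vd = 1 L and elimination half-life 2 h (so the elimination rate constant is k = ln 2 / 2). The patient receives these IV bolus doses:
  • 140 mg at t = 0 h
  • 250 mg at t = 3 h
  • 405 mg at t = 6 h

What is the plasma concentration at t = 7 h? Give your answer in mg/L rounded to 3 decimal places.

k = ln 2 / 2 = 0.34657 per h
Dose 1 (140 mg at t=0 h): 140·exp(−0.34657·7) = 12.374 mg/L
Dose 2 (250 mg at t=3 h): 250·exp(−0.34657·4) = 62.500 mg/L
Dose 3 (405 mg at t=6 h): 405·exp(−0.34657·1) = 286.378 mg/L
C(7) = 12.374 + 62.500 + 286.378 = 361.253 mg/L

361.253 mg/L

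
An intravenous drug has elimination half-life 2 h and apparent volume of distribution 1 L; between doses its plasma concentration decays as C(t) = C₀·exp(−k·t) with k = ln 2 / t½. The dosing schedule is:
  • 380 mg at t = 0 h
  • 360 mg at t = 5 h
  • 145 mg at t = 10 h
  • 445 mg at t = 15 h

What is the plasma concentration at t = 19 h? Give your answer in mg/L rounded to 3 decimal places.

k = ln 2 / 2 = 0.34657 per h
Dose 1 (380 mg at t=0 h): 380·exp(−0.34657·19) = 0.525 mg/L
Dose 2 (360 mg at t=5 h): 360·exp(−0.34657·14) = 2.813 mg/L
Dose 3 (145 mg at t=10 h): 145·exp(−0.34657·9) = 6.408 mg/L
Dose 4 (445 mg at t=15 h): 445·exp(−0.34657·4) = 111.250 mg/L
C(19) = 0.525 + 2.813 + 6.408 + 111.250 = 120.995 mg/L

120.995 mg/L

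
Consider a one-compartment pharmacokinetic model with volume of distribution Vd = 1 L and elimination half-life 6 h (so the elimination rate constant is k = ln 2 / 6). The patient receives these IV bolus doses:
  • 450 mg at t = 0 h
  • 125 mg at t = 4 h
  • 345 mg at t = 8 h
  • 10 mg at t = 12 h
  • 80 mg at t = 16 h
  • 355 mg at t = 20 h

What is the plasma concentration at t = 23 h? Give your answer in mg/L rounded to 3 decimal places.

k = ln 2 / 6 = 0.11552 per h
Dose 1 (450 mg at t=0 h): 450·exp(−0.11552·23) = 31.569 mg/L
Dose 2 (125 mg at t=4 h): 125·exp(−0.11552·19) = 13.920 mg/L
Dose 3 (345 mg at t=8 h): 345·exp(−0.11552·15) = 60.988 mg/L
Dose 4 (10 mg at t=12 h): 10·exp(−0.11552·11) = 2.806 mg/L
Dose 5 (80 mg at t=16 h): 80·exp(−0.11552·7) = 35.636 mg/L
Dose 6 (355 mg at t=20 h): 355·exp(−0.11552·3) = 251.023 mg/L
C(23) = 31.569 + 13.920 + 60.988 + 2.806 + 35.636 + 251.023 = 395.943 mg/L

395.943 mg/L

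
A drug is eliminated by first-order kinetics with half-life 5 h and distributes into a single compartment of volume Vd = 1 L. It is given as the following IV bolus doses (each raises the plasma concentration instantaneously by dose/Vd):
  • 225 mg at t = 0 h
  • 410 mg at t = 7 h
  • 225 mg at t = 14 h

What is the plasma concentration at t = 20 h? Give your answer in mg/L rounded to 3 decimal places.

k = ln 2 / 5 = 0.13863 per h
Dose 1 (225 mg at t=0 h): 225·exp(−0.13863·20) = 14.062 mg/L
Dose 2 (410 mg at t=7 h): 410·exp(−0.13863·13) = 67.625 mg/L
Dose 3 (225 mg at t=14 h): 225·exp(−0.13863·6) = 97.937 mg/L
C(20) = 14.062 + 67.625 + 97.937 = 179.624 mg/L

179.624 mg/L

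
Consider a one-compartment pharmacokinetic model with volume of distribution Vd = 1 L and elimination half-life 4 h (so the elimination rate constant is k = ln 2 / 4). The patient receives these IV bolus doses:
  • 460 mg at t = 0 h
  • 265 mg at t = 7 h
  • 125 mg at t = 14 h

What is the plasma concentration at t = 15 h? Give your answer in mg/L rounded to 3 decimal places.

k = ln 2 / 4 = 0.17329 per h
Dose 1 (460 mg at t=0 h): 460·exp(−0.17329·15) = 34.190 mg/L
Dose 2 (265 mg at t=7 h): 265·exp(−0.17329·8) = 66.250 mg/L
Dose 3 (125 mg at t=14 h): 125·exp(−0.17329·1) = 105.112 mg/L
C(15) = 34.190 + 66.250 + 105.112 = 205.552 mg/L

205.552 mg/L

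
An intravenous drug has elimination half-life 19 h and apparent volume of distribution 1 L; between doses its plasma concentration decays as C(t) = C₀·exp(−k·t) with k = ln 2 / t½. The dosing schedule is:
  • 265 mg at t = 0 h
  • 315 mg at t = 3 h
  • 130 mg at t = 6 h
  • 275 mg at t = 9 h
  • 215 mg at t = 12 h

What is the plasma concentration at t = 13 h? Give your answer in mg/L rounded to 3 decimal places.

k = ln 2 / 19 = 0.03648 per h
Dose 1 (265 mg at t=0 h): 265·exp(−0.03648·13) = 164.922 mg/L
Dose 2 (315 mg at t=3 h): 315·exp(−0.03648·10) = 218.713 mg/L
Dose 3 (130 mg at t=6 h): 130·exp(−0.03648·7) = 100.702 mg/L
Dose 4 (275 mg at t=9 h): 275·exp(−0.03648·4) = 237.661 mg/L
Dose 5 (215 mg at t=12 h): 215·exp(−0.03648·1) = 207.298 mg/L
C(13) = 164.922 + 218.713 + 100.702 + 237.661 + 207.298 = 929.295 mg/L

929.295 mg/L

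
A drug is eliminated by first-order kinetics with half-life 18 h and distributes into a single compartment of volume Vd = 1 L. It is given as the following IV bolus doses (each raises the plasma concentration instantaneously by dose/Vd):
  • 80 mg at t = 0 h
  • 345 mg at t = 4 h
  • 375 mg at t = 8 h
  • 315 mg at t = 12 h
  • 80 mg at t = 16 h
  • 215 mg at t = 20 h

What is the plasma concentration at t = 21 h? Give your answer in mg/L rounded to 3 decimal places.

937.825 mg/L

k = ln 2 / 18 = 0.03851 per h
Dose 1 (80 mg at t=0 h): 80·exp(−0.03851·21) = 35.636 mg/L
Dose 2 (345 mg at t=4 h): 345·exp(−0.03851·17) = 179.272 mg/L
Dose 3 (375 mg at t=8 h): 375·exp(−0.03851·13) = 227.311 mg/L
Dose 4 (315 mg at t=12 h): 315·exp(−0.03851·9) = 222.739 mg/L
Dose 5 (80 mg at t=16 h): 80·exp(−0.03851·5) = 65.989 mg/L
Dose 6 (215 mg at t=20 h): 215·exp(−0.03851·1) = 206.878 mg/L
C(21) = 35.636 + 179.272 + 227.311 + 222.739 + 65.989 + 206.878 = 937.825 mg/L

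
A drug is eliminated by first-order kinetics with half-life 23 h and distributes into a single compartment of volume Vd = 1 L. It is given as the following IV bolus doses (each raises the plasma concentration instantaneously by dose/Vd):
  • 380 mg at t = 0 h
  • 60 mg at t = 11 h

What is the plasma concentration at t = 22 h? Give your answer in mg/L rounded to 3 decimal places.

k = ln 2 / 23 = 0.03014 per h
Dose 1 (380 mg at t=0 h): 380·exp(−0.03014·22) = 195.813 mg/L
Dose 2 (60 mg at t=11 h): 60·exp(−0.03014·11) = 43.071 mg/L
C(22) = 195.813 + 43.071 = 238.884 mg/L

238.884 mg/L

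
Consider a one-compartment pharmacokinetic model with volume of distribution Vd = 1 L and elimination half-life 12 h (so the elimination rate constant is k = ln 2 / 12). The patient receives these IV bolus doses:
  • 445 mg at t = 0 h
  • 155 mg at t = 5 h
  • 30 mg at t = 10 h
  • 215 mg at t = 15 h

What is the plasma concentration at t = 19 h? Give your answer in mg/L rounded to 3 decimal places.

k = ln 2 / 12 = 0.05776 per h
Dose 1 (445 mg at t=0 h): 445·exp(−0.05776·19) = 148.501 mg/L
Dose 2 (155 mg at t=5 h): 155·exp(−0.05776·14) = 69.045 mg/L
Dose 3 (30 mg at t=10 h): 30·exp(−0.05776·9) = 17.838 mg/L
Dose 4 (215 mg at t=15 h): 215·exp(−0.05776·4) = 170.646 mg/L
C(19) = 148.501 + 69.045 + 17.838 + 170.646 = 406.029 mg/L

406.029 mg/L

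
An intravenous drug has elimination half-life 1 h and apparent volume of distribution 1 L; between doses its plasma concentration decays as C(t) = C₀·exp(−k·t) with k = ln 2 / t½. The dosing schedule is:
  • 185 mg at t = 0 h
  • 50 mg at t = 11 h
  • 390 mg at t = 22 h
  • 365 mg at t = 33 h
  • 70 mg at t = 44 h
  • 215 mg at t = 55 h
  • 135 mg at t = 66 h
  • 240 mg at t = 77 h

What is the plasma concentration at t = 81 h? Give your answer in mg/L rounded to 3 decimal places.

15.004 mg/L

k = ln 2 / 1 = 0.69315 per h
Dose 1 (185 mg at t=0 h): 185·exp(−0.69315·81) = 0.000 mg/L
Dose 2 (50 mg at t=11 h): 50·exp(−0.69315·70) = 0.000 mg/L
Dose 3 (390 mg at t=22 h): 390·exp(−0.69315·59) = 0.000 mg/L
Dose 4 (365 mg at t=33 h): 365·exp(−0.69315·48) = 0.000 mg/L
Dose 5 (70 mg at t=44 h): 70·exp(−0.69315·37) = 0.000 mg/L
Dose 6 (215 mg at t=55 h): 215·exp(−0.69315·26) = 0.000 mg/L
Dose 7 (135 mg at t=66 h): 135·exp(−0.69315·15) = 0.004 mg/L
Dose 8 (240 mg at t=77 h): 240·exp(−0.69315·4) = 15.000 mg/L
C(81) = 0.000 + 0.000 + 0.000 + 0.000 + 0.000 + 0.000 + 0.004 + 15.000 = 15.004 mg/L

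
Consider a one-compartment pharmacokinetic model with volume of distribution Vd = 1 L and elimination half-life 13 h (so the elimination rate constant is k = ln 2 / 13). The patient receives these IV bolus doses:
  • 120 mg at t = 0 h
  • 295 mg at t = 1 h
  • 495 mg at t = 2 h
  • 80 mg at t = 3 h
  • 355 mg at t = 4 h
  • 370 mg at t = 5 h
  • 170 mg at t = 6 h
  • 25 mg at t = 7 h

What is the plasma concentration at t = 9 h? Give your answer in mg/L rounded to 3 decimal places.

1403.935 mg/L

k = ln 2 / 13 = 0.05332 per h
Dose 1 (120 mg at t=0 h): 120·exp(−0.05332·9) = 74.264 mg/L
Dose 2 (295 mg at t=1 h): 295·exp(−0.05332·8) = 192.563 mg/L
Dose 3 (495 mg at t=2 h): 495·exp(−0.05332·7) = 340.810 mg/L
Dose 4 (80 mg at t=3 h): 80·exp(−0.05332·6) = 58.097 mg/L
Dose 5 (355 mg at t=4 h): 355·exp(−0.05332·5) = 271.924 mg/L
Dose 6 (370 mg at t=5 h): 370·exp(−0.05332·4) = 298.935 mg/L
Dose 7 (170 mg at t=6 h): 170·exp(−0.05332·3) = 144.871 mg/L
Dose 8 (25 mg at t=7 h): 25·exp(−0.05332·2) = 22.471 mg/L
C(9) = 74.264 + 192.563 + 340.810 + 58.097 + 271.924 + 298.935 + 144.871 + 22.471 = 1403.935 mg/L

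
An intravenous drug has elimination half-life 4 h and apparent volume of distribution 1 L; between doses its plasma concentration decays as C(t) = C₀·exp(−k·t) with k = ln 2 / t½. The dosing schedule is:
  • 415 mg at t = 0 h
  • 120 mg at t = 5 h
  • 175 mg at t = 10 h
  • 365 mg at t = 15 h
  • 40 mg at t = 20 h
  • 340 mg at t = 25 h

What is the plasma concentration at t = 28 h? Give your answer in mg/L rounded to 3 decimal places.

k = ln 2 / 4 = 0.17329 per h
Dose 1 (415 mg at t=0 h): 415·exp(−0.17329·28) = 3.242 mg/L
Dose 2 (120 mg at t=5 h): 120·exp(−0.17329·23) = 2.230 mg/L
Dose 3 (175 mg at t=10 h): 175·exp(−0.17329·18) = 7.734 mg/L
Dose 4 (365 mg at t=15 h): 365·exp(−0.17329·13) = 38.366 mg/L
Dose 5 (40 mg at t=20 h): 40·exp(−0.17329·8) = 10.000 mg/L
Dose 6 (340 mg at t=25 h): 340·exp(−0.17329·3) = 202.165 mg/L
C(28) = 3.242 + 2.230 + 7.734 + 38.366 + 10.000 + 202.165 = 263.737 mg/L

263.737 mg/L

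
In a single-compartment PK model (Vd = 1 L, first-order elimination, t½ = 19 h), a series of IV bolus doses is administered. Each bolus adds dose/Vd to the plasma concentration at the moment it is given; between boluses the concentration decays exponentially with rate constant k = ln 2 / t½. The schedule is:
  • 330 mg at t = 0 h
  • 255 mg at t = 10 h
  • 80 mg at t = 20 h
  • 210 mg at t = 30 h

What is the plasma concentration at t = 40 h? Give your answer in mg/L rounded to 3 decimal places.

k = ln 2 / 19 = 0.03648 per h
Dose 1 (330 mg at t=0 h): 330·exp(−0.03648·40) = 76.695 mg/L
Dose 2 (255 mg at t=10 h): 255·exp(−0.03648·30) = 85.355 mg/L
Dose 3 (80 mg at t=20 h): 80·exp(−0.03648·20) = 38.567 mg/L
Dose 4 (210 mg at t=30 h): 210·exp(−0.03648·10) = 145.808 mg/L
C(40) = 76.695 + 85.355 + 38.567 + 145.808 = 346.425 mg/L

346.425 mg/L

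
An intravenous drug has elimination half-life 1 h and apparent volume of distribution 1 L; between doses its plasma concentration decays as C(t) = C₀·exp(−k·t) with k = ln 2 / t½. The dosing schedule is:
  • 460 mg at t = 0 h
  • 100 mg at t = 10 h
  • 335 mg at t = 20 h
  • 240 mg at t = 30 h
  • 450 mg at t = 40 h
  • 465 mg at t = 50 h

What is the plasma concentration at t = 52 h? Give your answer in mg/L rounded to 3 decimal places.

k = ln 2 / 1 = 0.69315 per h
Dose 1 (460 mg at t=0 h): 460·exp(−0.69315·52) = 0.000 mg/L
Dose 2 (100 mg at t=10 h): 100·exp(−0.69315·42) = 0.000 mg/L
Dose 3 (335 mg at t=20 h): 335·exp(−0.69315·32) = 0.000 mg/L
Dose 4 (240 mg at t=30 h): 240·exp(−0.69315·22) = 0.000 mg/L
Dose 5 (450 mg at t=40 h): 450·exp(−0.69315·12) = 0.110 mg/L
Dose 6 (465 mg at t=50 h): 465·exp(−0.69315·2) = 116.250 mg/L
C(52) = 0.000 + 0.000 + 0.000 + 0.000 + 0.110 + 116.250 = 116.360 mg/L

116.360 mg/L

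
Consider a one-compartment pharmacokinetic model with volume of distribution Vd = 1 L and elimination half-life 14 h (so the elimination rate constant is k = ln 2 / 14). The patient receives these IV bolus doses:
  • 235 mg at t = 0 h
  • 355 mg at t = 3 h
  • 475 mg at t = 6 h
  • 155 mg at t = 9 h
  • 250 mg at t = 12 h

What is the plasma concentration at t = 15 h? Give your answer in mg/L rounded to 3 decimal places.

942.668 mg/L

k = ln 2 / 14 = 0.04951 per h
Dose 1 (235 mg at t=0 h): 235·exp(−0.04951·15) = 111.824 mg/L
Dose 2 (355 mg at t=3 h): 355·exp(−0.04951·12) = 195.976 mg/L
Dose 3 (475 mg at t=6 h): 475·exp(−0.04951·9) = 304.211 mg/L
Dose 4 (155 mg at t=9 h): 155·exp(−0.04951·6) = 115.165 mg/L
Dose 5 (250 mg at t=12 h): 250·exp(−0.04951·3) = 215.493 mg/L
C(15) = 111.824 + 195.976 + 304.211 + 115.165 + 215.493 = 942.668 mg/L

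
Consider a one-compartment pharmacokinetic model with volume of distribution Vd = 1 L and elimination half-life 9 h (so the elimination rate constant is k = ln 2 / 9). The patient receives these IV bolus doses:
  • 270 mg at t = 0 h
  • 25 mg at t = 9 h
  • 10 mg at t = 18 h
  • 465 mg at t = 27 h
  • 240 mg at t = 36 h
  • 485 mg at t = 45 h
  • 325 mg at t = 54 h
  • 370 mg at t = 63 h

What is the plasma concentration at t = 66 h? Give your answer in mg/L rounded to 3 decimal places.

k = ln 2 / 9 = 0.07702 per h
Dose 1 (270 mg at t=0 h): 270·exp(−0.07702·66) = 1.674 mg/L
Dose 2 (25 mg at t=9 h): 25·exp(−0.07702·57) = 0.310 mg/L
Dose 3 (10 mg at t=18 h): 10·exp(−0.07702·48) = 0.248 mg/L
Dose 4 (465 mg at t=27 h): 465·exp(−0.07702·39) = 23.067 mg/L
Dose 5 (240 mg at t=36 h): 240·exp(−0.07702·30) = 23.811 mg/L
Dose 6 (485 mg at t=45 h): 485·exp(−0.07702·21) = 96.236 mg/L
Dose 7 (325 mg at t=54 h): 325·exp(−0.07702·12) = 128.976 mg/L
Dose 8 (370 mg at t=63 h): 370·exp(−0.07702·3) = 293.669 mg/L
C(66) = 1.674 + 0.310 + 0.248 + 23.067 + 23.811 + 96.236 + 128.976 + 293.669 = 567.992 mg/L

567.992 mg/L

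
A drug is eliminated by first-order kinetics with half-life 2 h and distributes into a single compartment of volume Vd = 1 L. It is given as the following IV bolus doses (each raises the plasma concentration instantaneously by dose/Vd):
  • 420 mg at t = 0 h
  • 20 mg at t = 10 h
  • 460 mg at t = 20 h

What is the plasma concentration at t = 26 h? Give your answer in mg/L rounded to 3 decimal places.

57.629 mg/L

k = ln 2 / 2 = 0.34657 per h
Dose 1 (420 mg at t=0 h): 420·exp(−0.34657·26) = 0.051 mg/L
Dose 2 (20 mg at t=10 h): 20·exp(−0.34657·16) = 0.078 mg/L
Dose 3 (460 mg at t=20 h): 460·exp(−0.34657·6) = 57.500 mg/L
C(26) = 0.051 + 0.078 + 57.500 = 57.629 mg/L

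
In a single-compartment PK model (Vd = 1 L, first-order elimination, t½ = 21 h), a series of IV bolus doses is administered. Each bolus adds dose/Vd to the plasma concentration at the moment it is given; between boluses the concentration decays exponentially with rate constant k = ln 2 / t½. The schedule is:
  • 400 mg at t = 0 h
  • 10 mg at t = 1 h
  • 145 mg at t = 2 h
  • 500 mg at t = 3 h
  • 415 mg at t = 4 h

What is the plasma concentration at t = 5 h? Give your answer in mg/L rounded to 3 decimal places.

1348.823 mg/L

k = ln 2 / 21 = 0.03301 per h
Dose 1 (400 mg at t=0 h): 400·exp(−0.03301·5) = 339.146 mg/L
Dose 2 (10 mg at t=1 h): 10·exp(−0.03301·4) = 8.763 mg/L
Dose 3 (145 mg at t=2 h): 145·exp(−0.03301·3) = 131.330 mg/L
Dose 4 (500 mg at t=3 h): 500·exp(−0.03301·2) = 468.059 mg/L
Dose 5 (415 mg at t=4 h): 415·exp(−0.03301·1) = 401.526 mg/L
C(5) = 339.146 + 8.763 + 131.330 + 468.059 + 401.526 = 1348.823 mg/L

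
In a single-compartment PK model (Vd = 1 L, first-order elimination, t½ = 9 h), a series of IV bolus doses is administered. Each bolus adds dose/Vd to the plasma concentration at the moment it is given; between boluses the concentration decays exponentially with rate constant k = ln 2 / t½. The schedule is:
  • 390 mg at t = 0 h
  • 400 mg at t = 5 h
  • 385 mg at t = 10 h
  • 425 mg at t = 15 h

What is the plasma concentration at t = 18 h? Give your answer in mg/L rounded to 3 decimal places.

789.708 mg/L

k = ln 2 / 9 = 0.07702 per h
Dose 1 (390 mg at t=0 h): 390·exp(−0.07702·18) = 97.500 mg/L
Dose 2 (400 mg at t=5 h): 400·exp(−0.07702·13) = 146.973 mg/L
Dose 3 (385 mg at t=10 h): 385·exp(−0.07702·8) = 207.911 mg/L
Dose 4 (425 mg at t=15 h): 425·exp(−0.07702·3) = 337.323 mg/L
C(18) = 97.500 + 146.973 + 207.911 + 337.323 = 789.708 mg/L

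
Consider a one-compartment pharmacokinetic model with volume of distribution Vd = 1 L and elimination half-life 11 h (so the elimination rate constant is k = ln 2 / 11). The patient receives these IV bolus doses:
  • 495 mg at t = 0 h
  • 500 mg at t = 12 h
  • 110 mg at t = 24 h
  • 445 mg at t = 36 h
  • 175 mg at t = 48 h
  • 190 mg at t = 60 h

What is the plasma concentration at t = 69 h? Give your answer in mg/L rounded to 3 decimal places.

k = ln 2 / 11 = 0.06301 per h
Dose 1 (495 mg at t=0 h): 495·exp(−0.06301·69) = 6.402 mg/L
Dose 2 (500 mg at t=12 h): 500·exp(−0.06301·57) = 13.775 mg/L
Dose 3 (110 mg at t=24 h): 110·exp(−0.06301·45) = 6.455 mg/L
Dose 4 (445 mg at t=36 h): 445·exp(−0.06301·33) = 55.625 mg/L
Dose 5 (175 mg at t=48 h): 175·exp(−0.06301·21) = 46.596 mg/L
Dose 6 (190 mg at t=60 h): 190·exp(−0.06301·9) = 107.760 mg/L
C(69) = 6.402 + 13.775 + 6.455 + 55.625 + 46.596 + 107.760 = 236.612 mg/L

236.612 mg/L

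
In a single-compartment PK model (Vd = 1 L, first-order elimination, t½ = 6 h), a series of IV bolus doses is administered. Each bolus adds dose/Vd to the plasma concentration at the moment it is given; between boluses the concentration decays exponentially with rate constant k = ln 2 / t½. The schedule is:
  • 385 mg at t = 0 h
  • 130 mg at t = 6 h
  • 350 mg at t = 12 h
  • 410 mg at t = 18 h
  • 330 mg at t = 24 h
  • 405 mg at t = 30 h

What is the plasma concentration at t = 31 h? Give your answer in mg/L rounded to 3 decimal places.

656.063 mg/L

k = ln 2 / 6 = 0.11552 per h
Dose 1 (385 mg at t=0 h): 385·exp(−0.11552·31) = 10.719 mg/L
Dose 2 (130 mg at t=6 h): 130·exp(−0.11552·25) = 7.239 mg/L
Dose 3 (350 mg at t=12 h): 350·exp(−0.11552·19) = 38.977 mg/L
Dose 4 (410 mg at t=18 h): 410·exp(−0.11552·13) = 91.317 mg/L
Dose 5 (330 mg at t=24 h): 330·exp(−0.11552·7) = 146.998 mg/L
Dose 6 (405 mg at t=30 h): 405·exp(−0.11552·1) = 360.814 mg/L
C(31) = 10.719 + 7.239 + 38.977 + 91.317 + 146.998 + 360.814 = 656.063 mg/L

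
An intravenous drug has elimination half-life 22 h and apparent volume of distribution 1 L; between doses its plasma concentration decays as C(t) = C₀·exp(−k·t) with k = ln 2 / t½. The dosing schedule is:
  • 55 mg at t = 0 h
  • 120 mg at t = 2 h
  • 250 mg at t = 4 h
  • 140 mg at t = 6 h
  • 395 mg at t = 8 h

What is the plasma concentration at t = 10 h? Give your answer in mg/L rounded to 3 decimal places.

834.639 mg/L

k = ln 2 / 22 = 0.03151 per h
Dose 1 (55 mg at t=0 h): 55·exp(−0.03151·10) = 40.136 mg/L
Dose 2 (120 mg at t=2 h): 120·exp(−0.03151·8) = 93.264 mg/L
Dose 3 (250 mg at t=4 h): 250·exp(−0.03151·6) = 206.938 mg/L
Dose 4 (140 mg at t=6 h): 140·exp(−0.03151·4) = 123.423 mg/L
Dose 5 (395 mg at t=8 h): 395·exp(−0.03151·2) = 370.878 mg/L
C(10) = 40.136 + 93.264 + 206.938 + 123.423 + 370.878 = 834.639 mg/L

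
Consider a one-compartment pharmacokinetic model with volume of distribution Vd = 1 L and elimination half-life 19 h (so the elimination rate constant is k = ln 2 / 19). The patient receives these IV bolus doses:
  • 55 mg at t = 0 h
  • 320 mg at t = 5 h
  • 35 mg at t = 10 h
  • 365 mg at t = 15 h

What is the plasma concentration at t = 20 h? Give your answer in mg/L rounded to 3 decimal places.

540.095 mg/L

k = ln 2 / 19 = 0.03648 per h
Dose 1 (55 mg at t=0 h): 55·exp(−0.03648·20) = 26.515 mg/L
Dose 2 (320 mg at t=5 h): 320·exp(−0.03648·15) = 185.138 mg/L
Dose 3 (35 mg at t=10 h): 35·exp(−0.03648·10) = 24.301 mg/L
Dose 4 (365 mg at t=15 h): 365·exp(−0.03648·5) = 304.141 mg/L
C(20) = 26.515 + 185.138 + 24.301 + 304.141 = 540.095 mg/L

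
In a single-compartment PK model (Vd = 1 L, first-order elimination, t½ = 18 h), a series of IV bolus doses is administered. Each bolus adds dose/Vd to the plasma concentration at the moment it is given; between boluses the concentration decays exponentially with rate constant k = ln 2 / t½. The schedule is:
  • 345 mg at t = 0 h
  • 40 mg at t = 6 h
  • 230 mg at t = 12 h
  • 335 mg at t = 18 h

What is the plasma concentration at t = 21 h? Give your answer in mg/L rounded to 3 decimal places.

637.215 mg/L

k = ln 2 / 18 = 0.03851 per h
Dose 1 (345 mg at t=0 h): 345·exp(−0.03851·21) = 153.680 mg/L
Dose 2 (40 mg at t=6 h): 40·exp(−0.03851·15) = 22.449 mg/L
Dose 3 (230 mg at t=12 h): 230·exp(−0.03851·9) = 162.635 mg/L
Dose 4 (335 mg at t=18 h): 335·exp(−0.03851·3) = 298.451 mg/L
C(21) = 153.680 + 22.449 + 162.635 + 298.451 = 637.215 mg/L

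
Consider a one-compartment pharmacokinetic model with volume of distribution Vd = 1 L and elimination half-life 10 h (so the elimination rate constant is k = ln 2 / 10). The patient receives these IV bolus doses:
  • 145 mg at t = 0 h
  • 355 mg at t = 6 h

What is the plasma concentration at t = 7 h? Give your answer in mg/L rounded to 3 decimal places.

k = ln 2 / 10 = 0.06931 per h
Dose 1 (145 mg at t=0 h): 145·exp(−0.06931·7) = 89.258 mg/L
Dose 2 (355 mg at t=6 h): 355·exp(−0.06931·1) = 331.227 mg/L
C(7) = 89.258 + 331.227 = 420.485 mg/L

420.485 mg/L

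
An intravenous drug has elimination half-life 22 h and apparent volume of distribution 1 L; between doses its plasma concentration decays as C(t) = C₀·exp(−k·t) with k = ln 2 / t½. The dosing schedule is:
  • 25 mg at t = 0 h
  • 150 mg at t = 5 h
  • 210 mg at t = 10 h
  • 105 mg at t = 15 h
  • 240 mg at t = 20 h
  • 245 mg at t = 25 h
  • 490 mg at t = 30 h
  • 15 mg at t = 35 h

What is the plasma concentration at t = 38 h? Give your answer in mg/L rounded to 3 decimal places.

891.625 mg/L

k = ln 2 / 22 = 0.03151 per h
Dose 1 (25 mg at t=0 h): 25·exp(−0.03151·38) = 7.551 mg/L
Dose 2 (150 mg at t=5 h): 150·exp(−0.03151·33) = 53.033 mg/L
Dose 3 (210 mg at t=10 h): 210·exp(−0.03151·28) = 86.914 mg/L
Dose 4 (105 mg at t=15 h): 105·exp(−0.03151·23) = 50.872 mg/L
Dose 5 (240 mg at t=20 h): 240·exp(−0.03151·18) = 136.118 mg/L
Dose 6 (245 mg at t=25 h): 245·exp(−0.03151·13) = 162.661 mg/L
Dose 7 (490 mg at t=30 h): 490·exp(−0.03151·8) = 380.830 mg/L
Dose 8 (15 mg at t=35 h): 15·exp(−0.03151·3) = 13.647 mg/L
C(38) = 7.551 + 53.033 + 86.914 + 50.872 + 136.118 + 162.661 + 380.830 + 13.647 = 891.625 mg/L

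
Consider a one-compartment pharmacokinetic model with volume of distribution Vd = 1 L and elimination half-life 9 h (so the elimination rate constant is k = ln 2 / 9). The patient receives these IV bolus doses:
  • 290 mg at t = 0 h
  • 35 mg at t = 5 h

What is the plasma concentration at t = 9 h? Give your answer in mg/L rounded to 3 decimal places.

k = ln 2 / 9 = 0.07702 per h
Dose 1 (290 mg at t=0 h): 290·exp(−0.07702·9) = 145.000 mg/L
Dose 2 (35 mg at t=5 h): 35·exp(−0.07702·4) = 25.720 mg/L
C(9) = 145.000 + 25.720 = 170.720 mg/L

170.720 mg/L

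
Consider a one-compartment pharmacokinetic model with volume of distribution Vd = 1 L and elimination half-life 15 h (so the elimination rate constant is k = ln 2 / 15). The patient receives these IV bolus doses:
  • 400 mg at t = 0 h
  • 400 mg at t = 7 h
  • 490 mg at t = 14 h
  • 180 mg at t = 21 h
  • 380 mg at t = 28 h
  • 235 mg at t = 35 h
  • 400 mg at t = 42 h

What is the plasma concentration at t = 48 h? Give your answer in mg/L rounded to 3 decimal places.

840.020 mg/L

k = ln 2 / 15 = 0.04621 per h
Dose 1 (400 mg at t=0 h): 400·exp(−0.04621·48) = 43.528 mg/L
Dose 2 (400 mg at t=7 h): 400·exp(−0.04621·41) = 60.151 mg/L
Dose 3 (490 mg at t=14 h): 490·exp(−0.04621·34) = 101.827 mg/L
Dose 4 (180 mg at t=21 h): 180·exp(−0.04621·27) = 51.691 mg/L
Dose 5 (380 mg at t=28 h): 380·exp(−0.04621·20) = 150.803 mg/L
Dose 6 (235 mg at t=35 h): 235·exp(−0.04621·13) = 128.877 mg/L
Dose 7 (400 mg at t=42 h): 400·exp(−0.04621·6) = 303.143 mg/L
C(48) = 43.528 + 60.151 + 101.827 + 51.691 + 150.803 + 128.877 + 303.143 = 840.020 mg/L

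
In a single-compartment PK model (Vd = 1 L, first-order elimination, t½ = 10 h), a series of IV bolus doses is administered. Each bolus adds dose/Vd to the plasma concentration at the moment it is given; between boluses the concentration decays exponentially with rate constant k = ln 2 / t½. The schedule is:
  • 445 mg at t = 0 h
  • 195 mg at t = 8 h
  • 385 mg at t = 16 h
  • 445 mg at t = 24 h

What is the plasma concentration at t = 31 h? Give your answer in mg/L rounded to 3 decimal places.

k = ln 2 / 10 = 0.06931 per h
Dose 1 (445 mg at t=0 h): 445·exp(−0.06931·31) = 51.900 mg/L
Dose 2 (195 mg at t=8 h): 195·exp(−0.06931·23) = 39.597 mg/L
Dose 3 (385 mg at t=16 h): 385·exp(−0.06931·15) = 136.118 mg/L
Dose 4 (445 mg at t=24 h): 445·exp(−0.06931·7) = 273.930 mg/L
C(31) = 51.900 + 39.597 + 136.118 + 273.930 = 501.545 mg/L

501.545 mg/L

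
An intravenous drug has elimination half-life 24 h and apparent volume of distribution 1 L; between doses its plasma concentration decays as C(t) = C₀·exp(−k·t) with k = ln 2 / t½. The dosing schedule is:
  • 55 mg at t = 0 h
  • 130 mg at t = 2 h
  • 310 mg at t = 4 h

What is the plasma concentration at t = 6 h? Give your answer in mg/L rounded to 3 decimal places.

454.667 mg/L

k = ln 2 / 24 = 0.02888 per h
Dose 1 (55 mg at t=0 h): 55·exp(−0.02888·6) = 46.249 mg/L
Dose 2 (130 mg at t=2 h): 130·exp(−0.02888·4) = 115.817 mg/L
Dose 3 (310 mg at t=4 h): 310·exp(−0.02888·2) = 292.601 mg/L
C(6) = 46.249 + 115.817 + 292.601 = 454.667 mg/L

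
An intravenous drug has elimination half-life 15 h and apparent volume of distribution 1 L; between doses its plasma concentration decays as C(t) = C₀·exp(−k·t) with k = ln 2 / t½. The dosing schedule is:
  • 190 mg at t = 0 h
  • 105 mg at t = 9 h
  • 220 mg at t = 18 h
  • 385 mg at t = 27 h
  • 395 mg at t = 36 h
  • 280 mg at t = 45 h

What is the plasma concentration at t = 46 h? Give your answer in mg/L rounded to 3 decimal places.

778.202 mg/L

k = ln 2 / 15 = 0.04621 per h
Dose 1 (190 mg at t=0 h): 190·exp(−0.04621·46) = 22.677 mg/L
Dose 2 (105 mg at t=9 h): 105·exp(−0.04621·37) = 18.995 mg/L
Dose 3 (220 mg at t=18 h): 220·exp(−0.04621·28) = 60.325 mg/L
Dose 4 (385 mg at t=27 h): 385·exp(−0.04621·19) = 160.013 mg/L
Dose 5 (395 mg at t=36 h): 395·exp(−0.04621·10) = 248.834 mg/L
Dose 6 (280 mg at t=45 h): 280·exp(−0.04621·1) = 267.356 mg/L
C(46) = 22.677 + 18.995 + 60.325 + 160.013 + 248.834 + 267.356 = 778.202 mg/L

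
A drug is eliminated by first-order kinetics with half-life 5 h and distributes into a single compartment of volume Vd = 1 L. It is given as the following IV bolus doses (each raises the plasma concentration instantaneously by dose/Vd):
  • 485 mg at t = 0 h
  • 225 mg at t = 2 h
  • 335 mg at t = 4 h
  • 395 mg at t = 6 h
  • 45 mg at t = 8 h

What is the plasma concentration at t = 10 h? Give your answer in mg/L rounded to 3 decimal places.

k = ln 2 / 5 = 0.13863 per h
Dose 1 (485 mg at t=0 h): 485·exp(−0.13863·10) = 121.250 mg/L
Dose 2 (225 mg at t=2 h): 225·exp(−0.13863·8) = 74.222 mg/L
Dose 3 (335 mg at t=4 h): 335·exp(−0.13863·6) = 145.817 mg/L
Dose 4 (395 mg at t=6 h): 395·exp(−0.13863·4) = 226.868 mg/L
Dose 5 (45 mg at t=8 h): 45·exp(−0.13863·2) = 34.104 mg/L
C(10) = 121.250 + 74.222 + 145.817 + 226.868 + 34.104 = 602.261 mg/L

602.261 mg/L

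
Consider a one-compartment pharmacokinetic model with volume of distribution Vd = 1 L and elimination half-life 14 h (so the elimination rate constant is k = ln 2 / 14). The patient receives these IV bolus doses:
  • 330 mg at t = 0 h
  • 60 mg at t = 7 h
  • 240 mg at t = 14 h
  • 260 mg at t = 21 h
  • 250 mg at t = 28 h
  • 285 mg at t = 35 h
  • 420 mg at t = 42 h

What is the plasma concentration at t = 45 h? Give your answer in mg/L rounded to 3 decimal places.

819.138 mg/L

k = ln 2 / 14 = 0.04951 per h
Dose 1 (330 mg at t=0 h): 330·exp(−0.04951·45) = 35.556 mg/L
Dose 2 (60 mg at t=7 h): 60·exp(−0.04951·38) = 9.143 mg/L
Dose 3 (240 mg at t=14 h): 240·exp(−0.04951·31) = 51.718 mg/L
Dose 4 (260 mg at t=21 h): 260·exp(−0.04951·24) = 79.236 mg/L
Dose 5 (250 mg at t=28 h): 250·exp(−0.04951·17) = 107.747 mg/L
Dose 6 (285 mg at t=35 h): 285·exp(−0.04951·10) = 173.709 mg/L
Dose 7 (420 mg at t=42 h): 420·exp(−0.04951·3) = 362.029 mg/L
C(45) = 35.556 + 9.143 + 51.718 + 79.236 + 107.747 + 173.709 + 362.029 = 819.138 mg/L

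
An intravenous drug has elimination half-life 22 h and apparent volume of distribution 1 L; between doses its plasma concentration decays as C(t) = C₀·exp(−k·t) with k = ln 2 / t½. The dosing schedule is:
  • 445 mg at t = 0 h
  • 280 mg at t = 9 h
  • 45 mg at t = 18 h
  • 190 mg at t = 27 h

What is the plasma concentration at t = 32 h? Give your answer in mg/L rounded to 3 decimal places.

489.282 mg/L

k = ln 2 / 22 = 0.03151 per h
Dose 1 (445 mg at t=0 h): 445·exp(−0.03151·32) = 162.367 mg/L
Dose 2 (280 mg at t=9 h): 280·exp(−0.03151·23) = 135.658 mg/L
Dose 3 (45 mg at t=18 h): 45·exp(−0.03151·14) = 28.950 mg/L
Dose 4 (190 mg at t=27 h): 190·exp(−0.03151·5) = 162.307 mg/L
C(32) = 162.367 + 135.658 + 28.950 + 162.307 = 489.282 mg/L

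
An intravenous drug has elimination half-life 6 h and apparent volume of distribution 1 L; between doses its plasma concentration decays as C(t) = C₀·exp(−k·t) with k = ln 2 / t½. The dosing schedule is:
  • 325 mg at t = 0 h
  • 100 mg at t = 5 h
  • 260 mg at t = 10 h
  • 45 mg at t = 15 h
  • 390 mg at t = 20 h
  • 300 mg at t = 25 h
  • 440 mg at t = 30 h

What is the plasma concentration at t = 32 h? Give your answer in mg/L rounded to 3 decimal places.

619.631 mg/L

k = ln 2 / 6 = 0.11552 per h
Dose 1 (325 mg at t=0 h): 325·exp(−0.11552·32) = 8.061 mg/L
Dose 2 (100 mg at t=5 h): 100·exp(−0.11552·27) = 4.419 mg/L
Dose 3 (260 mg at t=10 h): 260·exp(−0.11552·22) = 20.474 mg/L
Dose 4 (45 mg at t=15 h): 45·exp(−0.11552·17) = 6.314 mg/L
Dose 5 (390 mg at t=20 h): 390·exp(−0.11552·12) = 97.500 mg/L
Dose 6 (300 mg at t=25 h): 300·exp(−0.11552·7) = 133.635 mg/L
Dose 7 (440 mg at t=30 h): 440·exp(−0.11552·2) = 349.228 mg/L
C(32) = 8.061 + 4.419 + 20.474 + 6.314 + 97.500 + 133.635 + 349.228 = 619.631 mg/L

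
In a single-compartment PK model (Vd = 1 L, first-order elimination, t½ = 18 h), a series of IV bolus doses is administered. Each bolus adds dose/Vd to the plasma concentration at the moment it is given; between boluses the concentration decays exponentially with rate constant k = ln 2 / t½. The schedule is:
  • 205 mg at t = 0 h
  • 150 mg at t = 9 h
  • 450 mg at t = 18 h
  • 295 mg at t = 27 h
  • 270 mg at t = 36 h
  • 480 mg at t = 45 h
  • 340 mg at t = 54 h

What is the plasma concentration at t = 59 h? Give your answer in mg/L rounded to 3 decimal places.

k = ln 2 / 18 = 0.03851 per h
Dose 1 (205 mg at t=0 h): 205·exp(−0.03851·59) = 21.137 mg/L
Dose 2 (150 mg at t=9 h): 150·exp(−0.03851·50) = 21.872 mg/L
Dose 3 (450 mg at t=18 h): 450·exp(−0.03851·41) = 92.797 mg/L
Dose 4 (295 mg at t=27 h): 295·exp(−0.03851·32) = 86.032 mg/L
Dose 5 (270 mg at t=36 h): 270·exp(−0.03851·23) = 111.356 mg/L
Dose 6 (480 mg at t=45 h): 480·exp(−0.03851·14) = 279.967 mg/L
Dose 7 (340 mg at t=54 h): 340·exp(−0.03851·5) = 280.453 mg/L
C(59) = 21.137 + 21.872 + 92.797 + 86.032 + 111.356 + 279.967 + 280.453 = 893.614 mg/L

893.614 mg/L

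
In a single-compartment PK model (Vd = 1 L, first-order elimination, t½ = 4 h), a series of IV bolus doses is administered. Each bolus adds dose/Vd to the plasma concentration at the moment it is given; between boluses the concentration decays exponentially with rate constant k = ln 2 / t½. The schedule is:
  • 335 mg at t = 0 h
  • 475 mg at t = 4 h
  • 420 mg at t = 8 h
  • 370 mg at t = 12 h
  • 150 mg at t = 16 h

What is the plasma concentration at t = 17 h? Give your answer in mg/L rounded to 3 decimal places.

437.529 mg/L

k = ln 2 / 4 = 0.17329 per h
Dose 1 (335 mg at t=0 h): 335·exp(−0.17329·17) = 17.606 mg/L
Dose 2 (475 mg at t=4 h): 475·exp(−0.17329·13) = 49.928 mg/L
Dose 3 (420 mg at t=8 h): 420·exp(−0.17329·9) = 88.294 mg/L
Dose 4 (370 mg at t=12 h): 370·exp(−0.17329·5) = 155.566 mg/L
Dose 5 (150 mg at t=16 h): 150·exp(−0.17329·1) = 126.134 mg/L
C(17) = 17.606 + 49.928 + 88.294 + 155.566 + 126.134 = 437.529 mg/L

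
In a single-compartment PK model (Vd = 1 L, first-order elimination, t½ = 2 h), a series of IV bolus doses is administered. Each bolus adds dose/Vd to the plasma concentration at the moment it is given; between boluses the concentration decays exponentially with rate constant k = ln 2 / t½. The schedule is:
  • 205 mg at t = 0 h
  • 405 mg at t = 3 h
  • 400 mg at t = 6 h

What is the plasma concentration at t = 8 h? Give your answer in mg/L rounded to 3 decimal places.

284.407 mg/L

k = ln 2 / 2 = 0.34657 per h
Dose 1 (205 mg at t=0 h): 205·exp(−0.34657·8) = 12.812 mg/L
Dose 2 (405 mg at t=3 h): 405·exp(−0.34657·5) = 71.595 mg/L
Dose 3 (400 mg at t=6 h): 400·exp(−0.34657·2) = 200.000 mg/L
C(8) = 12.812 + 71.595 + 200.000 = 284.407 mg/L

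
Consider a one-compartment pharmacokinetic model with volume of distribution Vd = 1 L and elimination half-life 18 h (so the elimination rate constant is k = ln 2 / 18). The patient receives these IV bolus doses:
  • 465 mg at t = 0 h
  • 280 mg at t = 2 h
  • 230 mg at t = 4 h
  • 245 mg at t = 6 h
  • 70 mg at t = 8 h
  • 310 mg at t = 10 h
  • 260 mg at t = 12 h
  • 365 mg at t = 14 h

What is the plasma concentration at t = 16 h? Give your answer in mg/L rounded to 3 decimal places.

1584.331 mg/L

k = ln 2 / 18 = 0.03851 per h
Dose 1 (465 mg at t=0 h): 465·exp(−0.03851·16) = 251.114 mg/L
Dose 2 (280 mg at t=2 h): 280·exp(−0.03851·14) = 163.314 mg/L
Dose 3 (230 mg at t=4 h): 230·exp(−0.03851·12) = 144.891 mg/L
Dose 4 (245 mg at t=6 h): 245·exp(−0.03851·10) = 166.697 mg/L
Dose 5 (70 mg at t=8 h): 70·exp(−0.03851·8) = 51.441 mg/L
Dose 6 (310 mg at t=10 h): 310·exp(−0.03851·6) = 246.047 mg/L
Dose 7 (260 mg at t=12 h): 260·exp(−0.03851·4) = 222.883 mg/L
Dose 8 (365 mg at t=14 h): 365·exp(−0.03851·2) = 337.944 mg/L
C(16) = 251.114 + 163.314 + 144.891 + 166.697 + 51.441 + 246.047 + 222.883 + 337.944 = 1584.331 mg/L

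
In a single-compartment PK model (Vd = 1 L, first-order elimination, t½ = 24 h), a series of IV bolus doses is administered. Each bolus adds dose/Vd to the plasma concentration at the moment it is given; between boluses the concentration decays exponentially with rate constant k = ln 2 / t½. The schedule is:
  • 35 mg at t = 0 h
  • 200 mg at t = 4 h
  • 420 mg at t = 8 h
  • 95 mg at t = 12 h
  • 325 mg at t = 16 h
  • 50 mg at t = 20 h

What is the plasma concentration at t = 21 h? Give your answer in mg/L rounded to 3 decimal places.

k = ln 2 / 24 = 0.02888 per h
Dose 1 (35 mg at t=0 h): 35·exp(−0.02888·21) = 19.084 mg/L
Dose 2 (200 mg at t=4 h): 200·exp(−0.02888·17) = 122.405 mg/L
Dose 3 (420 mg at t=8 h): 420·exp(−0.02888·13) = 288.530 mg/L
Dose 4 (95 mg at t=12 h): 95·exp(−0.02888·9) = 73.255 mg/L
Dose 5 (325 mg at t=16 h): 325·exp(−0.02888·5) = 281.299 mg/L
Dose 6 (50 mg at t=20 h): 50·exp(−0.02888·1) = 48.577 mg/L
C(21) = 19.084 + 122.405 + 288.530 + 73.255 + 281.299 + 48.577 = 833.150 mg/L

833.150 mg/L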